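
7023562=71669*98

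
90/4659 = 30/1553 = 0.02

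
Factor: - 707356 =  - 2^2*13^1*61^1*223^1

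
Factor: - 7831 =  - 41^1*191^1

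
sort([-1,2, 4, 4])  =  [- 1, 2,4, 4 ] 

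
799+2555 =3354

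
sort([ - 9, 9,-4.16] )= [ - 9, - 4.16,9]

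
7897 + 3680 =11577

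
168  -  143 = 25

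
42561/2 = 21280 + 1/2 = 21280.50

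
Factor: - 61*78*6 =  - 2^2*3^2 * 13^1*61^1= - 28548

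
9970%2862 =1384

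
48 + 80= 128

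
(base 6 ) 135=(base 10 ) 59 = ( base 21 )2H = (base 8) 73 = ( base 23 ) 2D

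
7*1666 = 11662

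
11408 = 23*496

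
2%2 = 0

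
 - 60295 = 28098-88393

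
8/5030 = 4/2515= 0.00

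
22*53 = 1166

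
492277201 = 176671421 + 315605780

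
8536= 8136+400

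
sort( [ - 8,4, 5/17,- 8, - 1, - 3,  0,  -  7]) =[ - 8 ,- 8, - 7 ,-3, - 1, 0, 5/17, 4 ]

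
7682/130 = 59 + 6/65 = 59.09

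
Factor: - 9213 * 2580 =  - 2^2*3^2*5^1 *37^1*43^1*83^1= - 23769540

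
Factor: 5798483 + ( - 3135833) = 2^1*3^2*5^2* 61^1 * 97^1  =  2662650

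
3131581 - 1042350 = 2089231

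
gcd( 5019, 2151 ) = 717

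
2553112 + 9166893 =11720005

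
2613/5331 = 871/1777 = 0.49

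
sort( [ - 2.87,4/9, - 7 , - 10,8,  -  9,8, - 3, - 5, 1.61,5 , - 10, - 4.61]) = [ - 10, - 10,-9, - 7, - 5, - 4.61,-3, - 2.87, 4/9,1.61, 5, 8, 8] 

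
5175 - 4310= 865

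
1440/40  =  36 = 36.00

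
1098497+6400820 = 7499317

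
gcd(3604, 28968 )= 68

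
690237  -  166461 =523776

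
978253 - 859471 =118782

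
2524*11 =27764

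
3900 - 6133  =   - 2233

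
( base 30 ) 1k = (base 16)32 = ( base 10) 50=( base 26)1o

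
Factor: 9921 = 3^1*  3307^1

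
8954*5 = 44770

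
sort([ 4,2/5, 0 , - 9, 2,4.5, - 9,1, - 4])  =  [ - 9, -9,  -  4, 0 , 2/5, 1,  2 , 4 , 4.5]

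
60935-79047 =- 18112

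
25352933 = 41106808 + -15753875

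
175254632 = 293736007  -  118481375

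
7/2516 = 7/2516  =  0.00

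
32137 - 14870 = 17267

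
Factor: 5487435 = 3^2*5^1  *197^1 * 619^1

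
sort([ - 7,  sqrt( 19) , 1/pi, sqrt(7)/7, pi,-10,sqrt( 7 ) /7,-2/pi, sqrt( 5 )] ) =[ -10, - 7,-2/pi,  1/pi,sqrt( 7) /7,sqrt( 7) /7,sqrt(5),pi,sqrt( 19) ] 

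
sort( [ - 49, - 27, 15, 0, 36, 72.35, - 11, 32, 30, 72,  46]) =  [ - 49, - 27, - 11, 0, 15,30, 32, 36, 46,  72,72.35]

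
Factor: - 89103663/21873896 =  - 8100333/1988536 = - 2^( - 3 ) *3^2*11^( - 1)*59^( - 1)*383^(-1)* 900037^1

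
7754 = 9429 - 1675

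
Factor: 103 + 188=291 = 3^1*97^1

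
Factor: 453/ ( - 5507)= - 3^1*151^1*5507^ ( - 1)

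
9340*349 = 3259660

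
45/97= 45/97 = 0.46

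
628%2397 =628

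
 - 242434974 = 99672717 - 342107691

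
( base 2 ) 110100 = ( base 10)52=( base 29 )1N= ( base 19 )2E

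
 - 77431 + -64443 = - 141874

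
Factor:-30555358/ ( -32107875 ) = 2^1*3^( - 1)*5^ ( - 3 )*17^1*47^1 * 19121^1*85621^(-1 )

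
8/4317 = 8/4317  =  0.00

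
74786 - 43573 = 31213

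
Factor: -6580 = - 2^2*5^1*7^1*47^1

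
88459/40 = 88459/40 = 2211.47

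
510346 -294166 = 216180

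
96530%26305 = 17615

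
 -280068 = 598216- 878284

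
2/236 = 1/118 =0.01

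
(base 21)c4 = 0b100000000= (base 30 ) 8G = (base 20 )cg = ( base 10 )256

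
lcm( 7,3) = 21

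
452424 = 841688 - 389264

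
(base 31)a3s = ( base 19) 17I3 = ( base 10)9731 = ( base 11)7347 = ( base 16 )2603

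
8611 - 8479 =132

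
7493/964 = 7493/964   =  7.77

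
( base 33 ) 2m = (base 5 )323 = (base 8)130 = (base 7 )154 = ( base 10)88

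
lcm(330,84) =4620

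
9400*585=5499000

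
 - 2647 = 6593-9240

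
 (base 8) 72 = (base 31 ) 1R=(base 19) 31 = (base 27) 24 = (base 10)58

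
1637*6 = 9822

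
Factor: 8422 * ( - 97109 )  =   - 817851998 = - 2^1*19^2*269^1*4211^1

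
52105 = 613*85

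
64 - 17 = 47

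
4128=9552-5424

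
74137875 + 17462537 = 91600412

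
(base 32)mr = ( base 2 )1011011011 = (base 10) 731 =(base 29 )p6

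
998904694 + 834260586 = 1833165280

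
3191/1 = 3191 =3191.00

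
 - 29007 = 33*(-879)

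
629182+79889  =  709071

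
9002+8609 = 17611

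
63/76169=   63/76169 = 0.00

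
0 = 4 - 4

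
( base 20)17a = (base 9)671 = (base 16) 226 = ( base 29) IS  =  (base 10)550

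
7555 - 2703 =4852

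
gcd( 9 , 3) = 3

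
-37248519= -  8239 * 4521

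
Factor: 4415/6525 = 3^(- 2)*5^( -1)* 29^( - 1 )*883^1 = 883/1305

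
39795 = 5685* 7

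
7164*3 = 21492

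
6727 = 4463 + 2264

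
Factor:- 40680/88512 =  - 2^( - 3)*3^1*5^1*113^1* 461^( - 1 ) =-1695/3688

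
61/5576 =61/5576 = 0.01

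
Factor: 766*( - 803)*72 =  - 2^4*3^2*11^1 * 73^1*383^1 = - 44287056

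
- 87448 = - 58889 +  - 28559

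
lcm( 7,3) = 21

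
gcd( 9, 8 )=1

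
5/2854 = 5/2854 = 0.00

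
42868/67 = 42868/67= 639.82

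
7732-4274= 3458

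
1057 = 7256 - 6199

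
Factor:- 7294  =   - 2^1 * 7^1 * 521^1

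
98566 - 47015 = 51551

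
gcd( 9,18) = 9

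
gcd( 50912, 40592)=688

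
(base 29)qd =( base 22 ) 1cj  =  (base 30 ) PH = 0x2FF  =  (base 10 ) 767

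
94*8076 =759144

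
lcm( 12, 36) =36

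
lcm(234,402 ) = 15678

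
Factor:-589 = -19^1*31^1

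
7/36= 7/36= 0.19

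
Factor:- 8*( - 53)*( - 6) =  - 2^4*3^1*53^1 = - 2544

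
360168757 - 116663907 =243504850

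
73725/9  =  24575/3 = 8191.67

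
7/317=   7/317=0.02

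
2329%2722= 2329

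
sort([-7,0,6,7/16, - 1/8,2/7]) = [  -  7, -1/8,0,2/7,7/16, 6]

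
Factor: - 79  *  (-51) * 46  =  185334= 2^1*3^1*17^1* 23^1 * 79^1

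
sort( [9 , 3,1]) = [ 1, 3, 9] 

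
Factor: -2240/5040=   -  2^2*3^( - 2) = - 4/9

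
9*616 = 5544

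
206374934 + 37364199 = 243739133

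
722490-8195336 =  - 7472846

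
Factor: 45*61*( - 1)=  - 2745 = - 3^2*5^1*61^1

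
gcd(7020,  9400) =20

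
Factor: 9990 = 2^1*3^3*5^1*37^1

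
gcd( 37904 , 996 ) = 4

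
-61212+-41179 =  - 102391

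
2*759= 1518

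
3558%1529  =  500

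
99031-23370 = 75661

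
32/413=32/413 = 0.08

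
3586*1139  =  4084454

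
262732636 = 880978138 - 618245502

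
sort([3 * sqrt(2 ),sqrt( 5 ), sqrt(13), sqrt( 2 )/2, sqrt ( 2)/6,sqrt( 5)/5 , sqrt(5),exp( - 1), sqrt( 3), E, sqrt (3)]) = [sqrt(2)/6, exp( - 1 ),sqrt( 5 )/5, sqrt( 2)/2,sqrt( 3 ), sqrt( 3), sqrt( 5)  ,  sqrt( 5),  E,sqrt( 13 ), 3*sqrt(2) ] 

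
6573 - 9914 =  - 3341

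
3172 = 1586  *2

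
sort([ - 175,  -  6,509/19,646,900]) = [-175,-6,509/19,646,900]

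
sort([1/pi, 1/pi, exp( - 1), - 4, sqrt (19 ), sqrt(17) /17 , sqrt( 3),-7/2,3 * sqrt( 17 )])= [-4, - 7/2, sqrt (17)/17, 1/pi , 1/pi, exp(-1), sqrt (3) , sqrt (19),  3 * sqrt( 17 )]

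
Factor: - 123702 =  - 2^1* 3^1 * 53^1*389^1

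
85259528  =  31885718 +53373810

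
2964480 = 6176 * 480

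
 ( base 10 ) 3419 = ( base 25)5bj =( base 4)311123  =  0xd5b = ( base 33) 34K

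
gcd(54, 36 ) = 18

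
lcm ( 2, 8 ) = 8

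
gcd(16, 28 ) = 4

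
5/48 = 5/48 = 0.10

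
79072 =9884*8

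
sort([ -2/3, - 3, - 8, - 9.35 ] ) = [ -9.35, -8 , - 3,-2/3 ] 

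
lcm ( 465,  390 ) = 12090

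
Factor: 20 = 2^2*5^1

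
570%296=274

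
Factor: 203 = 7^1*29^1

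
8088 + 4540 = 12628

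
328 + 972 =1300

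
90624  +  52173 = 142797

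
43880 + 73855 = 117735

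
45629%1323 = 647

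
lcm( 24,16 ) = 48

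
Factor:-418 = -2^1*11^1*19^1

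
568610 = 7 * 81230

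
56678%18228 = 1994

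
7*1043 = 7301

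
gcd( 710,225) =5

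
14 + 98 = 112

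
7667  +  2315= 9982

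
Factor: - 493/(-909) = 3^(-2 )*17^1*29^1*101^(-1 )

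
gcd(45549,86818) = 1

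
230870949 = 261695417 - 30824468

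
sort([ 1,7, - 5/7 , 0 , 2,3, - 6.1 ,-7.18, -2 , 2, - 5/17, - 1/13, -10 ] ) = [ - 10,-7.18, - 6.1, - 2 , - 5/7, - 5/17,-1/13,0,1, 2, 2, 3,  7 ] 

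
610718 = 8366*73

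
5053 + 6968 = 12021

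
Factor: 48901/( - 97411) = -29^( - 1)  *  79^1*619^1*3359^(- 1 ) 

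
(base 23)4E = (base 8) 152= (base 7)211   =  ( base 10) 106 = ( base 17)64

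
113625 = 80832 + 32793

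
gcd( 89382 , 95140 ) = 2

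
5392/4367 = 5392/4367 = 1.23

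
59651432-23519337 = 36132095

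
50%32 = 18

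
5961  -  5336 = 625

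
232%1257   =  232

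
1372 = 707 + 665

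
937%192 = 169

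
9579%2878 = 945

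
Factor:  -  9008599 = -9008599^1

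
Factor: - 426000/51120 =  - 25/3 = - 3^( - 1)*5^2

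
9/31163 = 9/31163 = 0.00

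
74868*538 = 40278984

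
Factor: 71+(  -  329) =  - 2^1*3^1*43^1 = - 258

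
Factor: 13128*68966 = 2^4*3^1*547^1*34483^1 = 905385648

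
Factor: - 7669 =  - 7669^1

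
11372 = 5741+5631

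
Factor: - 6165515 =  - 5^1 * 131^1 * 9413^1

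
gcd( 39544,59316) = 19772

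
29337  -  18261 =11076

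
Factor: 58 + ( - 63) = - 5 = -5^1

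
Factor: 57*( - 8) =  - 2^3 * 3^1*19^1 = - 456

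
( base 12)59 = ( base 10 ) 69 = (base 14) 4D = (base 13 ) 54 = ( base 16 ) 45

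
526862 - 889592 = - 362730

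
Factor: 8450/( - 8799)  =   - 2^1*3^( - 1)*  5^2*7^ ( - 1)*13^2*419^( - 1) 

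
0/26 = 0 = 0.00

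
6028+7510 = 13538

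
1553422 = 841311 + 712111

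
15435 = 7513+7922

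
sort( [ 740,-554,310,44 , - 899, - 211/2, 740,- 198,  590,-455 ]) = [ - 899 , - 554, - 455,-198, - 211/2, 44,310,  590,  740,740] 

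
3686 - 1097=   2589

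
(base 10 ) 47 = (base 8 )57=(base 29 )1I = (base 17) 2D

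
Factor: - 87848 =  - 2^3*79^1*139^1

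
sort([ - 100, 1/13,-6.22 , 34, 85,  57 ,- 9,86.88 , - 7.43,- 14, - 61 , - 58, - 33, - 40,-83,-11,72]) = [ - 100 ,-83 , - 61 ,-58,-40 , - 33, -14,-11, - 9,-7.43,-6.22,1/13, 34, 57, 72,85,86.88 ]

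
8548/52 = 2137/13  =  164.38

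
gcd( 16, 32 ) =16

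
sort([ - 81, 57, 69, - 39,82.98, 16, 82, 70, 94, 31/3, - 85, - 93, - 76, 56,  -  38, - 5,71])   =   [ - 93,  -  85,-81, - 76, - 39, - 38,  -  5 , 31/3, 16, 56, 57, 69,70,71, 82, 82.98,94 ] 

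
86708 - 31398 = 55310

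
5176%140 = 136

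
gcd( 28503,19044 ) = 9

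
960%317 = 9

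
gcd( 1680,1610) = 70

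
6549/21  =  2183/7=311.86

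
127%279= 127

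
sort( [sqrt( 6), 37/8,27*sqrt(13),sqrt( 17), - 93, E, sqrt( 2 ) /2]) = [ - 93,  sqrt( 2)/2,  sqrt( 6), E, sqrt( 17 ) , 37/8,27 * sqrt( 13 ) ]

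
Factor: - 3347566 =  - 2^1*31^1*53993^1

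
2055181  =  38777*53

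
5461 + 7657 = 13118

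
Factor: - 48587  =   - 7^1*11^1*631^1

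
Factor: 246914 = 2^1 * 123457^1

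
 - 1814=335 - 2149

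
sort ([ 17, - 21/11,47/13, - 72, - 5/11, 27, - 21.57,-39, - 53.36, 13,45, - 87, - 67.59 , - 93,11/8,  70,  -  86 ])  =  [ - 93, - 87, - 86, - 72, - 67.59, - 53.36,-39, - 21.57, - 21/11, - 5/11,11/8,47/13,13,17,  27, 45, 70] 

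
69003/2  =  69003/2 = 34501.50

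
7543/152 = 49 + 5/8 = 49.62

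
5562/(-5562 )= -1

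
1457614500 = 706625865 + 750988635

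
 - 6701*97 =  - 649997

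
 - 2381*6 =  - 14286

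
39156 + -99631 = - 60475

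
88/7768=11/971= 0.01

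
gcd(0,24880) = 24880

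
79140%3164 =40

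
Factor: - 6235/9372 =-2^ (  -  2) * 3^( - 1)*5^1*11^( -1)*29^1*43^1* 71^ ( - 1)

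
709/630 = 709/630 = 1.13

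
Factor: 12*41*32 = 2^7 *3^1*41^1 = 15744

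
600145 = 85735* 7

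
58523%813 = 800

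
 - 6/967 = -1 + 961/967= - 0.01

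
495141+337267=832408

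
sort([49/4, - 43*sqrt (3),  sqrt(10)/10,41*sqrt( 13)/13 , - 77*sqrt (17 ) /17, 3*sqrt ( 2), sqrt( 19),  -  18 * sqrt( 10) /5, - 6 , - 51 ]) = [-43*sqrt (3 ),- 51, - 77*sqrt (17 ) /17, - 18*sqrt (10)/5, - 6, sqrt(10) /10,3  *  sqrt( 2 ) , sqrt( 19 ),  41*sqrt(13 ) /13,49/4]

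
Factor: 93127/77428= 2^ ( - 2)*13^ ( - 1)*23^1* 1489^ ( - 1)*4049^1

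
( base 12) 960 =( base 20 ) 388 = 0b10101011000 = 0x558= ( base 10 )1368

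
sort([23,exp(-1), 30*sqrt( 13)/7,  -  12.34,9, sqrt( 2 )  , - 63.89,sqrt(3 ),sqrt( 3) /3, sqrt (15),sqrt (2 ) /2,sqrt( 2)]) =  [ - 63.89, - 12.34,exp(-1),sqrt(3) /3, sqrt( 2)/2,sqrt(2),sqrt( 2),sqrt(3),sqrt (15 ),  9, 30*sqrt( 13 )/7,23]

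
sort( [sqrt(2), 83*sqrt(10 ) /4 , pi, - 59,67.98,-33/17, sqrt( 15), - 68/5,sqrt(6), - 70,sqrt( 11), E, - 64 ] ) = [ - 70 ,-64, - 59, - 68/5, - 33/17,sqrt( 2),sqrt(6 ),E, pi , sqrt( 11 ), sqrt(15),83 * sqrt ( 10)/4,67.98 ] 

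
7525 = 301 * 25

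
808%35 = 3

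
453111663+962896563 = 1416008226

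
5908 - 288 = 5620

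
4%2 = 0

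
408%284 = 124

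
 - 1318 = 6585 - 7903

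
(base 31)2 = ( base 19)2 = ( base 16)2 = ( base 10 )2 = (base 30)2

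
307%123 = 61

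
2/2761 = 2/2761 = 0.00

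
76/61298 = 38/30649=0.00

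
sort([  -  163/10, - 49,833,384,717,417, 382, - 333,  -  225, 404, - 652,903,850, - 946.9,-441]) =[ - 946.9,-652, - 441, - 333, - 225, - 49, - 163/10,382,384, 404,417, 717,833,  850,  903] 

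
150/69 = 50/23 = 2.17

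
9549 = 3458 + 6091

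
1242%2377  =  1242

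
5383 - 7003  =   -1620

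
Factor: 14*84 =1176 = 2^3 * 3^1 * 7^2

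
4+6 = 10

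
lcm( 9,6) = 18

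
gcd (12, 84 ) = 12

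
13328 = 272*49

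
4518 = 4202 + 316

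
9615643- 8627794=987849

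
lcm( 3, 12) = 12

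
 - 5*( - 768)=3840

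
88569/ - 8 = -11072 + 7/8 = -11071.12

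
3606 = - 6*( - 601)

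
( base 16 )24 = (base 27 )19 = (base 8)44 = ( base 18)20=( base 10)36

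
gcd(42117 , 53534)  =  1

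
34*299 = 10166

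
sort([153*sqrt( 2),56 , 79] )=[ 56,79 , 153*sqrt( 2 )] 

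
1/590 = 1/590 = 0.00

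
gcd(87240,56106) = 6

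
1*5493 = 5493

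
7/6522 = 7/6522   =  0.00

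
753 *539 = 405867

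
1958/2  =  979  =  979.00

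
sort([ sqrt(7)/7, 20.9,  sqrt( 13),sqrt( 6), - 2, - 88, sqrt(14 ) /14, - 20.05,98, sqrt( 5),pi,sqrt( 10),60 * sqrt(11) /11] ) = [-88, - 20.05, - 2, sqrt(14 )/14, sqrt (7)/7,sqrt (5 ),sqrt(6) , pi,sqrt( 10 ) , sqrt( 13) , 60*sqrt( 11)/11,20.9,98 ] 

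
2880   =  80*36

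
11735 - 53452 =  - 41717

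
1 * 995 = 995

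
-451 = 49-500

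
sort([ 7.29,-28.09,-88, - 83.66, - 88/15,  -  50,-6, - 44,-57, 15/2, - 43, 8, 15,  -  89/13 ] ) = [ - 88,-83.66, - 57, - 50,- 44,-43, -28.09,  -  89/13 ,-6, - 88/15,7.29,15/2,8,15]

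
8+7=15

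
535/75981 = 535/75981=0.01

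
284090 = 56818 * 5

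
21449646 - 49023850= - 27574204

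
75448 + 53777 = 129225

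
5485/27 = 5485/27= 203.15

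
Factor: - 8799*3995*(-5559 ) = 195409995795 = 3^2*5^1*7^1*17^2 *47^1*109^1*419^1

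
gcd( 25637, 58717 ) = 827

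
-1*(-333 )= 333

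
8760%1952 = 952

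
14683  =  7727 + 6956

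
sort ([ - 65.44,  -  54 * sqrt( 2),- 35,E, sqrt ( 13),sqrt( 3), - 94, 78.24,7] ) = [ - 94, - 54*sqrt( 2),-65.44, - 35,  sqrt( 3),E,  sqrt( 13),7,  78.24 ]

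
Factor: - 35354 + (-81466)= - 116820 = -  2^2*3^2*5^1*11^1*59^1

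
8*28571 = 228568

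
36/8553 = 12/2851  =  0.00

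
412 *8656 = 3566272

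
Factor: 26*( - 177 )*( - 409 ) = 2^1*3^1*13^1*59^1*409^1 = 1882218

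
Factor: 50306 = 2^1*25153^1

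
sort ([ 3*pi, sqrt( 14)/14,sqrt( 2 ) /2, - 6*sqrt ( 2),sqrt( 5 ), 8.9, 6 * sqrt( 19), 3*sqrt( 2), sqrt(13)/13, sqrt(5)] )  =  [  -  6*sqrt(2 ),sqrt(14)/14, sqrt( 13)/13 , sqrt( 2)/2,  sqrt(5), sqrt( 5) , 3 * sqrt( 2), 8.9, 3 * pi, 6* sqrt( 19)]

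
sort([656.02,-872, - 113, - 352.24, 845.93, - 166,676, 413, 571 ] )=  [- 872,-352.24, - 166,  -  113, 413, 571,656.02, 676,  845.93] 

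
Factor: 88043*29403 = 2588728329 = 3^5 * 11^2*17^1*5179^1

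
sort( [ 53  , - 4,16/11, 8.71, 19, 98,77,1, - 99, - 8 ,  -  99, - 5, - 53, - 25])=[ - 99, - 99,  -  53, - 25, - 8, - 5 , - 4, 1, 16/11, 8.71, 19, 53, 77,98 ] 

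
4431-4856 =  - 425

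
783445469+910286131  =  1693731600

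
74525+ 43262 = 117787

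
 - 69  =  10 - 79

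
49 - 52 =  - 3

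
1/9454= 1/9454=   0.00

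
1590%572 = 446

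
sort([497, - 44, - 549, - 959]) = [ - 959, - 549, - 44, 497]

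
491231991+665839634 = 1157071625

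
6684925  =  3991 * 1675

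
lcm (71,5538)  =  5538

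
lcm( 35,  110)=770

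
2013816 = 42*47948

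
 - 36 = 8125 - 8161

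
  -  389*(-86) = 33454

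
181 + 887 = 1068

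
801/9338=801/9338 = 0.09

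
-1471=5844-7315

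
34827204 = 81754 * 426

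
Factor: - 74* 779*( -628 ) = 2^3 * 19^1*37^1*41^1 * 157^1 = 36201688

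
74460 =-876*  (-85 )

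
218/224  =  109/112 = 0.97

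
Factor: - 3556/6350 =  - 2^1*5^( - 2)*7^1  =  - 14/25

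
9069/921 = 3023/307= 9.85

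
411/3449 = 411/3449 = 0.12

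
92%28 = 8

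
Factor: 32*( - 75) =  - 2^5* 3^1* 5^2 = - 2400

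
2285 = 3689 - 1404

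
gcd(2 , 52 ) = 2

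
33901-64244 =-30343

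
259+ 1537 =1796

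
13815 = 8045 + 5770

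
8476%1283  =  778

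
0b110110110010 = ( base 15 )108B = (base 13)1799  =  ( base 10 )3506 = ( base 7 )13136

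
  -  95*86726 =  - 8238970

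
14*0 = 0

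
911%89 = 21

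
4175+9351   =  13526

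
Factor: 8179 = 8179^1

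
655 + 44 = 699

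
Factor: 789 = 3^1 * 263^1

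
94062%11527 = 1846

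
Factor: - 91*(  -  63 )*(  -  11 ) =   -  63063 =- 3^2*7^2*11^1*13^1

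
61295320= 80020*766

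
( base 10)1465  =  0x5b9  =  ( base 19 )412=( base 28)1O9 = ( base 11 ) 1112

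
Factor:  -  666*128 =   -  85248 = -2^8 * 3^2*37^1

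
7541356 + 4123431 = 11664787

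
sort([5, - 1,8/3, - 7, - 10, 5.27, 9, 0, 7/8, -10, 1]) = [ - 10, - 10,  -  7, - 1,  0,7/8, 1, 8/3, 5, 5.27, 9]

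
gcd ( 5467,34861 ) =71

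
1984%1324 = 660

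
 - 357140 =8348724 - 8705864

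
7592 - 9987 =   -  2395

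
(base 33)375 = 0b110110101111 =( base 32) 3df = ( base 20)8f3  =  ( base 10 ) 3503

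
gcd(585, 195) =195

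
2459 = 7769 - 5310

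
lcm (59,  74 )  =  4366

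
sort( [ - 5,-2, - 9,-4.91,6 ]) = [ - 9, - 5,-4.91,-2,6 ]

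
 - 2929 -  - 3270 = 341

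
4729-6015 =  - 1286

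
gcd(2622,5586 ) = 114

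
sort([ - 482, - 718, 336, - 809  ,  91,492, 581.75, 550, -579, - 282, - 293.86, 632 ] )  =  [  -  809, - 718, - 579, - 482,-293.86 , - 282, 91, 336, 492, 550,581.75,632]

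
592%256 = 80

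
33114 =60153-27039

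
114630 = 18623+96007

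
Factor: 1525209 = 3^1* 7^1*59^1*1231^1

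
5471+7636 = 13107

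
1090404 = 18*60578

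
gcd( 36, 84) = 12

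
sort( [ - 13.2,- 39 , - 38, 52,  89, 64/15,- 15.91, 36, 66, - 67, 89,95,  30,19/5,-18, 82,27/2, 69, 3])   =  [-67, - 39, - 38, - 18, - 15.91, -13.2, 3, 19/5, 64/15, 27/2,  30,36,52,66,69, 82, 89,89, 95 ] 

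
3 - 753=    - 750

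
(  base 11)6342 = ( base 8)20313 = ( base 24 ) edj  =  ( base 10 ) 8395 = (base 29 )9SE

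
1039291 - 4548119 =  - 3508828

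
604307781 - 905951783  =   - 301644002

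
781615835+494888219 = 1276504054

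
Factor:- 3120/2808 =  - 10/9  =  - 2^1*3^( - 2)*5^1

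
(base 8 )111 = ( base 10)73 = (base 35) 23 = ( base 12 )61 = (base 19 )3g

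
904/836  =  1 + 17/209 = 1.08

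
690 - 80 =610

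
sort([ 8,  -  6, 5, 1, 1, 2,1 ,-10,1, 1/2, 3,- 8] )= [- 10, - 8, - 6,1/2, 1, 1, 1, 1 , 2, 3,  5, 8]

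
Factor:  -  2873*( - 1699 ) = 4881227 = 13^2*17^1 *1699^1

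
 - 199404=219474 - 418878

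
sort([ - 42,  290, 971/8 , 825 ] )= [ - 42, 971/8, 290, 825]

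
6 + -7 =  - 1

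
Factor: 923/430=2^( - 1)*5^(-1)*13^1*43^( - 1)*71^1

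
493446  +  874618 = 1368064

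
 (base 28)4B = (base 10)123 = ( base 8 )173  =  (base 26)4J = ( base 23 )58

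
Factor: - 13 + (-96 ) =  - 109= - 109^1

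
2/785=2/785 = 0.00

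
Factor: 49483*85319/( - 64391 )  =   - 7^1*13^1*19^( - 1 )*3389^( - 1)*6563^1*7069^1 = -4221840077/64391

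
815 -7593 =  - 6778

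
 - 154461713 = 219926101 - 374387814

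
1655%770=115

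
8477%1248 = 989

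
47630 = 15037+32593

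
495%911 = 495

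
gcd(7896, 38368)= 8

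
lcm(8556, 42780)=42780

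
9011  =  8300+711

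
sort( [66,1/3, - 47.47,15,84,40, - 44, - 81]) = [ - 81,  -  47.47, - 44,1/3, 15,40, 66,84 ] 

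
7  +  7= 14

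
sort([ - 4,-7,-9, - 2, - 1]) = [ - 9, - 7, - 4, - 2, - 1] 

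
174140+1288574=1462714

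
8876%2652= 920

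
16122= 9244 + 6878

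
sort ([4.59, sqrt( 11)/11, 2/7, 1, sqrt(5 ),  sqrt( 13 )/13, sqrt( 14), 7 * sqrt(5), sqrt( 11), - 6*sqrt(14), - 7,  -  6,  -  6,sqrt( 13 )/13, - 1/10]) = [ - 6*sqrt( 14),  -  7, - 6, - 6,  -  1/10,sqrt( 13) /13, sqrt( 13)/13 , 2/7, sqrt (11)/11, 1,sqrt( 5 ), sqrt( 11),  sqrt(14 ),4.59, 7*sqrt(5 ) ] 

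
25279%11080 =3119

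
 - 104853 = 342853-447706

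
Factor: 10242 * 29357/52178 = 150337197/26089 = 3^2 * 7^(-1) * 31^1*569^1*947^1 * 3727^(-1)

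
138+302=440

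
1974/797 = 2 + 380/797 = 2.48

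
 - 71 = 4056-4127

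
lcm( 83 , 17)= 1411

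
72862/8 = 36431/4 = 9107.75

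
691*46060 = 31827460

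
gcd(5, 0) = 5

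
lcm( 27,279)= 837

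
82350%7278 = 2292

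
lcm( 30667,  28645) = 2606695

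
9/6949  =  9/6949= 0.00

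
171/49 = 171/49 = 3.49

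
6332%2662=1008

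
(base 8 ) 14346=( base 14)2474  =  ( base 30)72e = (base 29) 7GN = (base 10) 6374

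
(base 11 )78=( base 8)125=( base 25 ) 3A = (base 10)85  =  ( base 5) 320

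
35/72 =35/72 = 0.49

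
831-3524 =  - 2693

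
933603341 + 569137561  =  1502740902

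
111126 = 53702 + 57424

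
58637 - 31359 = 27278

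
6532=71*92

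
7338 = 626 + 6712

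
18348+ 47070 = 65418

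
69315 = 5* 13863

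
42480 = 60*708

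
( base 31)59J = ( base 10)5103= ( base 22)abl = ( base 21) BC0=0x13EF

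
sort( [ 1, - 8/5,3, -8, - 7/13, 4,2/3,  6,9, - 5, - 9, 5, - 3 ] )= [ - 9,  -  8 , -5 ,  -  3, - 8/5, - 7/13, 2/3 , 1,3, 4,5,6,9] 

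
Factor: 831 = 3^1 * 277^1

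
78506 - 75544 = 2962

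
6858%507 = 267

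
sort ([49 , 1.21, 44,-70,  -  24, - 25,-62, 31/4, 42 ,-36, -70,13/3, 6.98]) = [  -  70 , - 70 ,-62, - 36, - 25, - 24,1.21,13/3, 6.98,31/4,42,44,49]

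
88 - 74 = 14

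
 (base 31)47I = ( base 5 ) 112304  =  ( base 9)5532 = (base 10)4079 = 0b111111101111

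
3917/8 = 489 + 5/8 = 489.62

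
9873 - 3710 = 6163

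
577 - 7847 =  - 7270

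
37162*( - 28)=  -1040536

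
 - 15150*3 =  - 45450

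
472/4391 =472/4391 = 0.11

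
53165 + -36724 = 16441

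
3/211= 3/211=0.01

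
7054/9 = 7054/9 = 783.78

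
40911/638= 64 + 79/638 =64.12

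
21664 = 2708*8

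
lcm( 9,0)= 0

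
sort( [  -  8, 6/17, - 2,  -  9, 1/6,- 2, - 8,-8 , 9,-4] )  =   [ - 9, - 8, - 8,-8,-4,-2, - 2, 1/6, 6/17,9 ]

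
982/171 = 5+127/171 = 5.74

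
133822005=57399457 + 76422548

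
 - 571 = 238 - 809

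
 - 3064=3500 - 6564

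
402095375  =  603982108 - 201886733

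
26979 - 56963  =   -29984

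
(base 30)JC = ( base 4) 21012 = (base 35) GM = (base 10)582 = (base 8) 1106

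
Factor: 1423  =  1423^1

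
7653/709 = 10 + 563/709 = 10.79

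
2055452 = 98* 20974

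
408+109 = 517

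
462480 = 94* 4920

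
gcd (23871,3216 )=3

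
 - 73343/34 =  - 2158 + 29/34 =- 2157.15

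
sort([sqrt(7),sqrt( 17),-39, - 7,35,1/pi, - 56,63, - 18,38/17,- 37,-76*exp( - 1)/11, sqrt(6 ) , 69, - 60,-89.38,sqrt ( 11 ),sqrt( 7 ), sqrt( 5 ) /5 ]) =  [  -  89.38, - 60, - 56,-39, - 37, - 18, - 7, - 76*exp( - 1 ) /11, 1/pi , sqrt( 5 )/5, 38/17, sqrt(6) , sqrt(7), sqrt( 7 ), sqrt(11 ),sqrt( 17 ), 35,63,69 ] 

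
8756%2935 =2886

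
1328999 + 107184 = 1436183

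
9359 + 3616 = 12975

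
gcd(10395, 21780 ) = 495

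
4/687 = 4/687 = 0.01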